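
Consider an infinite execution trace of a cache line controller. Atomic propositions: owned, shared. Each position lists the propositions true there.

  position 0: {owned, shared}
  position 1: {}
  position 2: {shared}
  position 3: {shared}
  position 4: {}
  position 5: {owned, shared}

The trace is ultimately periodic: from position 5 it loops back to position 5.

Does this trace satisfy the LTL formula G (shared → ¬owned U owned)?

Yes

shared → ¬owned U owned holds at every position 0..5, and those are all positions ever visited, so G (shared → ¬owned U owned) holds.
Positions where shared holds: 0, 2, 3, 5.
Check ¬owned U owned at each: 0→ok, 2→ok, 3→ok, 5→ok.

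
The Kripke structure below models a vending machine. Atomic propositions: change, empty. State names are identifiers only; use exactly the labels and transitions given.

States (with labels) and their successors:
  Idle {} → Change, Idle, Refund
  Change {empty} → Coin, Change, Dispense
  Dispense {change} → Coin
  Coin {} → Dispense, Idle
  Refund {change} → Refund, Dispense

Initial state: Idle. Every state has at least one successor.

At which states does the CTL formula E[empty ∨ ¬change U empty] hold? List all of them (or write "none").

{Idle, Change, Coin}

States satisfying empty ∨ ¬change: {Idle, Change, Coin}.
States satisfying empty: {Change}.
States satisfying E[empty ∨ ¬change U empty]: {Idle, Change, Coin}.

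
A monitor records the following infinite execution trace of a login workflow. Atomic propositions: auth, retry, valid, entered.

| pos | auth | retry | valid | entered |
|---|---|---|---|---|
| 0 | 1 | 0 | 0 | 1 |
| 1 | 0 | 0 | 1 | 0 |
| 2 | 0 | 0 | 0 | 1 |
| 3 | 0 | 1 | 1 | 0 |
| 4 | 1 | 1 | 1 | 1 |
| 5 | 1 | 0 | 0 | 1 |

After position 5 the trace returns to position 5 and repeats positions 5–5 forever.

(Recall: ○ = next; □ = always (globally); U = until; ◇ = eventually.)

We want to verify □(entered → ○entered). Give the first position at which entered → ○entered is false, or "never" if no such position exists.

0

At position 0 the labels are {auth, entered} and the next position 1 has {valid}, so entered → ○entered is false there. This is the first violation.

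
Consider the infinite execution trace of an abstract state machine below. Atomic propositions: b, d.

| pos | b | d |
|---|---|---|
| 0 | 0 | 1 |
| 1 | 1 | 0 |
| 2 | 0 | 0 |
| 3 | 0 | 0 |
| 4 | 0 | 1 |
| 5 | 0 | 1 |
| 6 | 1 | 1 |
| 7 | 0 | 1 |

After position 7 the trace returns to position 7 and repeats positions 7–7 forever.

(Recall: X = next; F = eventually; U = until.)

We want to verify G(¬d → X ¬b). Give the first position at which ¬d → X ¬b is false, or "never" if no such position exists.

never

¬d → X ¬b holds at every position 0..7, and those are all the positions the trace ever visits, so the invariant G(¬d → X ¬b) is never violated.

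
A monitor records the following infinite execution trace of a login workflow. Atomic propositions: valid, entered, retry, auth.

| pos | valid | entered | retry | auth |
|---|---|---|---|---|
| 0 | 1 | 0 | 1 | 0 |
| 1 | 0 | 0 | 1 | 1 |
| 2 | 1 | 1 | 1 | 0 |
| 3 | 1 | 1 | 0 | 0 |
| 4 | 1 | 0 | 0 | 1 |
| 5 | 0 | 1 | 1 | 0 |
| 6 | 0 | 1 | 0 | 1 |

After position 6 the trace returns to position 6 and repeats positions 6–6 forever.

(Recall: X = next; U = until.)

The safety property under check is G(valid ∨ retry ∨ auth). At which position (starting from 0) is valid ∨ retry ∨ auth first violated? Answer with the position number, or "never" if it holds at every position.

never

valid ∨ retry ∨ auth holds at every position 0..6, and those are all the positions the trace ever visits, so the invariant G(valid ∨ retry ∨ auth) is never violated.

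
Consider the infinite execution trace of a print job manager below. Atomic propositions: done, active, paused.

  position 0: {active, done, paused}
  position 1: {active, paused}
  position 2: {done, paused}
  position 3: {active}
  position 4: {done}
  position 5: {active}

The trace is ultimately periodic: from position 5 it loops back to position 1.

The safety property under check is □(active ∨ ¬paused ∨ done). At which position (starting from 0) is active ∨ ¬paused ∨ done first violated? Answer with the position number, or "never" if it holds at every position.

never

active ∨ ¬paused ∨ done holds at every position 0..5, and those are all the positions the trace ever visits, so the invariant □(active ∨ ¬paused ∨ done) is never violated.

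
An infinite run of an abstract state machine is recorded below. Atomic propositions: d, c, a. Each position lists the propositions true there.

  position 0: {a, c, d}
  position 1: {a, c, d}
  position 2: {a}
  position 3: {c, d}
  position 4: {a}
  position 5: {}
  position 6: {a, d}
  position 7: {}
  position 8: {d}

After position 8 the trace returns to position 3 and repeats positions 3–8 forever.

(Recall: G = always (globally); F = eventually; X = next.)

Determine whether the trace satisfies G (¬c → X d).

¬c → X d must hold at every position from 0 onward. It fails at position 4, so G (¬c → X d) is false.
Positions where ¬c holds: 2, 4, 5, 6, 7, 8.
Check X d at each: 2→ok, 4→fails, 5→ok, 6→fails, 7→ok, 8→ok.

Violated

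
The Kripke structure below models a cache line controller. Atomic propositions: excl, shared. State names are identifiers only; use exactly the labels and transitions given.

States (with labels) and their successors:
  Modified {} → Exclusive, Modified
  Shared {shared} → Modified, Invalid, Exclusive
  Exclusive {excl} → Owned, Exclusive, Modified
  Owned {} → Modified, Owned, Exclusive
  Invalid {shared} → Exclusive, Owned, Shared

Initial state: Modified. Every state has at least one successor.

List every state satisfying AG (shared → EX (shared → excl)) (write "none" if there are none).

States satisfying shared → EX (shared → excl): {Modified, Shared, Exclusive, Owned, Invalid}.
States satisfying AG (shared → EX (shared → excl)): {Modified, Shared, Exclusive, Owned, Invalid}.

{Modified, Shared, Exclusive, Owned, Invalid}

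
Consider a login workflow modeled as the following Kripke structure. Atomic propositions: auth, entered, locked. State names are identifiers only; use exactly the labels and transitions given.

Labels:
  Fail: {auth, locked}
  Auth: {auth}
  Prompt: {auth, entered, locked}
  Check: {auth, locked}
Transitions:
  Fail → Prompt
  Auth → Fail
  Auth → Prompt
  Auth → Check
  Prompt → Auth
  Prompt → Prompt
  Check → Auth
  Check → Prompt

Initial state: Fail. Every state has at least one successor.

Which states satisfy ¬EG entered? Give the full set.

States satisfying entered: {Prompt}.
States satisfying EG entered: {Prompt}.
States satisfying ¬EG entered: {Fail, Auth, Check}.

{Fail, Auth, Check}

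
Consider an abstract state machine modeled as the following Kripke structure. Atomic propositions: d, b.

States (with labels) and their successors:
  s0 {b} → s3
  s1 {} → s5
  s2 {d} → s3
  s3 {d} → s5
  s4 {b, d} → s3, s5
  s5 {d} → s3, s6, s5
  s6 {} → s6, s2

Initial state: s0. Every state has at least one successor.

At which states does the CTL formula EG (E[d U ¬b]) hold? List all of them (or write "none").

{s1, s2, s3, s4, s5, s6}

States satisfying E[d U ¬b]: {s1, s2, s3, s4, s5, s6}.
States satisfying EG (E[d U ¬b]): {s1, s2, s3, s4, s5, s6}.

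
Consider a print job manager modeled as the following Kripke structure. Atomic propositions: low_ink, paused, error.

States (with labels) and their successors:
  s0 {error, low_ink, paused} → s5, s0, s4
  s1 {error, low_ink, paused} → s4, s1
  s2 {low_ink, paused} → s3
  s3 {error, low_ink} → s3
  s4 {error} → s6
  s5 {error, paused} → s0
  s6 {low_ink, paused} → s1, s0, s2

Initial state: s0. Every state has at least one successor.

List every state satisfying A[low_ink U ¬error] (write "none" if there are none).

{s2, s6}

States satisfying low_ink: {s0, s1, s2, s3, s6}.
States satisfying ¬error: {s2, s6}.
States satisfying A[low_ink U ¬error]: {s2, s6}.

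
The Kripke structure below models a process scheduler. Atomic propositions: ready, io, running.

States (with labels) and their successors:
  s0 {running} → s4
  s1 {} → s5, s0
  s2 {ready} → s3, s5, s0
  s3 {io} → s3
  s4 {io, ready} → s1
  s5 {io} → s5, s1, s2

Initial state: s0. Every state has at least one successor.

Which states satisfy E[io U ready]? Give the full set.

States satisfying io: {s3, s4, s5}.
States satisfying ready: {s2, s4}.
States satisfying E[io U ready]: {s2, s4, s5}.

{s2, s4, s5}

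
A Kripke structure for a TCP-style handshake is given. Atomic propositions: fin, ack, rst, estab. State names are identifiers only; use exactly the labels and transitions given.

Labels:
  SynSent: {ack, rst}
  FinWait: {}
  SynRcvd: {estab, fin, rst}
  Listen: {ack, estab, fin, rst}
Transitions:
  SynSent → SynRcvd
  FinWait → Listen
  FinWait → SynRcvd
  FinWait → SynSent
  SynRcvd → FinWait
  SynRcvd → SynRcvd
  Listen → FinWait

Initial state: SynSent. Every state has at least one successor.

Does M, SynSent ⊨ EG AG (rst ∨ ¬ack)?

Satisfied

States satisfying AG (rst ∨ ¬ack): {SynSent, FinWait, SynRcvd, Listen}.
States satisfying EG AG (rst ∨ ¬ack): {SynSent, FinWait, SynRcvd, Listen}.
SynSent ∈ Sat(EG AG (rst ∨ ¬ack)).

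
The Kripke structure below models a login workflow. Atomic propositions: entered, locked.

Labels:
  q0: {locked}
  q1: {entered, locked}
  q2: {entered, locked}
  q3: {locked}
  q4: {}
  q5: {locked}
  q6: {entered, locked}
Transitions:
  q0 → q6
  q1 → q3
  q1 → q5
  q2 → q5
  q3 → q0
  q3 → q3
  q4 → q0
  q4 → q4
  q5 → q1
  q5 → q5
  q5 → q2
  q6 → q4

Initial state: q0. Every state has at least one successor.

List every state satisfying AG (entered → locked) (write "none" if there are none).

States satisfying entered → locked: {q0, q1, q2, q3, q4, q5, q6}.
States satisfying AG (entered → locked): {q0, q1, q2, q3, q4, q5, q6}.

{q0, q1, q2, q3, q4, q5, q6}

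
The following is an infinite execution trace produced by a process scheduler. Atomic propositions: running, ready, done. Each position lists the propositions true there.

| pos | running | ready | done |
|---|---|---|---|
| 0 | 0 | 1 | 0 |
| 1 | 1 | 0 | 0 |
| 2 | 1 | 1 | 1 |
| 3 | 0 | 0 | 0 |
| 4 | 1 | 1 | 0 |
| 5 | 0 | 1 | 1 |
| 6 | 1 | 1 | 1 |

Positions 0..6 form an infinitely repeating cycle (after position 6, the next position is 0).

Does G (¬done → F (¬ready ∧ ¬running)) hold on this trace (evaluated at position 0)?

¬done → F (¬ready ∧ ¬running) holds at every position 0..6, and those are all positions ever visited, so G (¬done → F (¬ready ∧ ¬running)) holds.
Positions where ¬done holds: 0, 1, 3, 4.
Check F (¬ready ∧ ¬running) at each: 0→ok, 1→ok, 3→ok, 4→ok.

Yes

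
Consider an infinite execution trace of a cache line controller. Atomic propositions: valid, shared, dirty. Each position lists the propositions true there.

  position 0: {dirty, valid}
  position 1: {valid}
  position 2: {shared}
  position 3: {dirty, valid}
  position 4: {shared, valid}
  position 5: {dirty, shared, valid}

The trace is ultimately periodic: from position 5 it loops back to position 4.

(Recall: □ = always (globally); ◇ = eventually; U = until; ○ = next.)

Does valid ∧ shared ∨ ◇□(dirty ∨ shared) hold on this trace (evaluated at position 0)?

□(dirty ∨ shared) holds at position 2, which is reachable from 0, so ◇□(dirty ∨ shared) holds.
At position 0: valid ∧ shared is false; ◇□(dirty ∨ shared) is true; so valid ∧ shared ∨ ◇□(dirty ∨ shared) is true.

Yes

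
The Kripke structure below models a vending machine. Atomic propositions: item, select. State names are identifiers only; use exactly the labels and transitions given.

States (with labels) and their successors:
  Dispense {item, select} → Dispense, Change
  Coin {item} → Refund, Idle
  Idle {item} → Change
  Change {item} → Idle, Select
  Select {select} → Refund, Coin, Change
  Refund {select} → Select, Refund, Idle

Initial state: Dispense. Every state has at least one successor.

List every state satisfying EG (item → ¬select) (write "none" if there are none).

{Coin, Idle, Change, Select, Refund}

States satisfying item → ¬select: {Coin, Idle, Change, Select, Refund}.
States satisfying EG (item → ¬select): {Coin, Idle, Change, Select, Refund}.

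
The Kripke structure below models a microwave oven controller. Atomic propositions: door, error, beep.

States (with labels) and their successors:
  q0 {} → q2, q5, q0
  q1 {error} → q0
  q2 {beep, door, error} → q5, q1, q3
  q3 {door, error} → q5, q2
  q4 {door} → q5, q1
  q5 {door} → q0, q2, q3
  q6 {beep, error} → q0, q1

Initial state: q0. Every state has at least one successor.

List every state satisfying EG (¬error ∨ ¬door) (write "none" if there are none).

States satisfying ¬error ∨ ¬door: {q0, q1, q4, q5, q6}.
States satisfying EG (¬error ∨ ¬door): {q0, q1, q4, q5, q6}.

{q0, q1, q4, q5, q6}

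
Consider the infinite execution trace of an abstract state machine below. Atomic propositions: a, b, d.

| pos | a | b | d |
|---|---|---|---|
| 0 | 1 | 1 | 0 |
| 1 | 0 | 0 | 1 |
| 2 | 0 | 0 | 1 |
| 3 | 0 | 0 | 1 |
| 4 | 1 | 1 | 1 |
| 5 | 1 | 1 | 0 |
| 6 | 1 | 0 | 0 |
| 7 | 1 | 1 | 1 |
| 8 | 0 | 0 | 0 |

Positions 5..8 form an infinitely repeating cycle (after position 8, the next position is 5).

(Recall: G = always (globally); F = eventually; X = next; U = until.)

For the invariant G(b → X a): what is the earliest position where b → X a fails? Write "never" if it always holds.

0

At position 0 the labels are {a, b} and the next position 1 has {d}, so b → X a is false there. This is the first violation.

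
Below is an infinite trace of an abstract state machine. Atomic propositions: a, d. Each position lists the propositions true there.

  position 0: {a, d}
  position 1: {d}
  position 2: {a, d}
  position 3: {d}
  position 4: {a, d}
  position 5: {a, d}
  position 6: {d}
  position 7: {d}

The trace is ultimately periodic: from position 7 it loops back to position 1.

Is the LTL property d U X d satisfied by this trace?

Satisfied

Walking from position 0: X d first holds at position 0, and d holds at every earlier position along the way, so d U X d holds.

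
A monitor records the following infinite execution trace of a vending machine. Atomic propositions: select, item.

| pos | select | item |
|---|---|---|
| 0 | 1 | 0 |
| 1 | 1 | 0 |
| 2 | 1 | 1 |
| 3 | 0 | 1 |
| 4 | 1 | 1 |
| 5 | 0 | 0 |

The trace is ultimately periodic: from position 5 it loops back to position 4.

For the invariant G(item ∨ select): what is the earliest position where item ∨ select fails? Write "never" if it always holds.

5

Check item ∨ select at each position in order: 0 ✓, 1 ✓, 2 ✓, 3 ✓, 4 ✓.
At position 5 the labels are {}, so item ∨ select is false there. This is the first violation.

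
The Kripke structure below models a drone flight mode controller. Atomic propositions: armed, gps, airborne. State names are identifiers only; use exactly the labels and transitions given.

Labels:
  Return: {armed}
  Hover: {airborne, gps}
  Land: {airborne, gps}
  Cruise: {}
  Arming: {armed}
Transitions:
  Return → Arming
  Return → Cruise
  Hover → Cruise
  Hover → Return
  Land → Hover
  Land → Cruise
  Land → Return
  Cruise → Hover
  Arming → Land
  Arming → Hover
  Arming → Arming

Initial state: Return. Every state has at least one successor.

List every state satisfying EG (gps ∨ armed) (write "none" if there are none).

States satisfying gps ∨ armed: {Return, Hover, Land, Arming}.
States satisfying EG (gps ∨ armed): {Return, Hover, Land, Arming}.

{Return, Hover, Land, Arming}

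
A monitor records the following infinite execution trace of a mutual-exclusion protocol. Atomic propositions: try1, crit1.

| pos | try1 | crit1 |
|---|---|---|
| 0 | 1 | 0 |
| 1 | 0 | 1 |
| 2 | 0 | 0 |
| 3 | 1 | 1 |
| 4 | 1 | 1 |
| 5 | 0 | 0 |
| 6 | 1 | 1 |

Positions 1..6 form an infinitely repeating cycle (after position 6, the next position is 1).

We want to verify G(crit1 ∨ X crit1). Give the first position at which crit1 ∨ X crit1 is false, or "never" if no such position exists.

crit1 ∨ X crit1 holds at every position 0..6, and those are all the positions the trace ever visits, so the invariant G(crit1 ∨ X crit1) is never violated.

never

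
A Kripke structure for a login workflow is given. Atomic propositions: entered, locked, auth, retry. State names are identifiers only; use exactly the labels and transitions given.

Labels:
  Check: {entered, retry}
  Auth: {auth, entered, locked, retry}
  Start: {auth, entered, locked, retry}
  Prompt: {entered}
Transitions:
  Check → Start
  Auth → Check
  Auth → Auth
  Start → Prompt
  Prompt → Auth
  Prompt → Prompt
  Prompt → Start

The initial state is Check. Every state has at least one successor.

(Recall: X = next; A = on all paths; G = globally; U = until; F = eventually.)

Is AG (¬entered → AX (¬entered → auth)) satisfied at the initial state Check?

States satisfying ¬entered → AX (¬entered → auth): {Check, Auth, Start, Prompt}.
States satisfying AG (¬entered → AX (¬entered → auth)): {Check, Auth, Start, Prompt}.
Every state reachable from Check satisfies ¬entered → AX (¬entered → auth).
Check ∈ Sat(AG (¬entered → AX (¬entered → auth))).

Satisfied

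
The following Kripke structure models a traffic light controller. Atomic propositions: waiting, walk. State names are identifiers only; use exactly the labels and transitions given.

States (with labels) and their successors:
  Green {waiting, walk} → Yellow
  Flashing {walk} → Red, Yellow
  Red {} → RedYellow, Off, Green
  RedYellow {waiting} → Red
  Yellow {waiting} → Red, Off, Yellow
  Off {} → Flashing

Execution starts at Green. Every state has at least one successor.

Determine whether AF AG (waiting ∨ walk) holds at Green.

States satisfying AG (waiting ∨ walk): ∅.
States satisfying AF AG (waiting ∨ walk): ∅.
There is a path from Green along which AG (waiting ∨ walk) never holds.
Green ∉ Sat(AF AG (waiting ∨ walk)).

Does not hold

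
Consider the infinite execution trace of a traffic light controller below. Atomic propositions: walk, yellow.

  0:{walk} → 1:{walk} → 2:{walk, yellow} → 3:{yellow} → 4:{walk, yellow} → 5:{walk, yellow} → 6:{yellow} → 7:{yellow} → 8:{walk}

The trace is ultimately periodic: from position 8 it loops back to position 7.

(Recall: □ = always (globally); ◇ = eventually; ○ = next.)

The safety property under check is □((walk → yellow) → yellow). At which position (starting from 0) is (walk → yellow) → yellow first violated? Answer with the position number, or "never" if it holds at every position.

never

(walk → yellow) → yellow holds at every position 0..8, and those are all the positions the trace ever visits, so the invariant □((walk → yellow) → yellow) is never violated.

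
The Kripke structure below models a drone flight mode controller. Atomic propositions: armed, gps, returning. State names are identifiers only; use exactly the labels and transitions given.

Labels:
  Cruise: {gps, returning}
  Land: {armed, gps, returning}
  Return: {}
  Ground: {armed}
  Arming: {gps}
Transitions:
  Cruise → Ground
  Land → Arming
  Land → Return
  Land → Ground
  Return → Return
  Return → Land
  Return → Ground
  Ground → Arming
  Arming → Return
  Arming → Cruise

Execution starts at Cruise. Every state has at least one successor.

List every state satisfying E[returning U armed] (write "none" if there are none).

{Cruise, Land, Ground}

States satisfying returning: {Cruise, Land}.
States satisfying armed: {Land, Ground}.
States satisfying E[returning U armed]: {Cruise, Land, Ground}.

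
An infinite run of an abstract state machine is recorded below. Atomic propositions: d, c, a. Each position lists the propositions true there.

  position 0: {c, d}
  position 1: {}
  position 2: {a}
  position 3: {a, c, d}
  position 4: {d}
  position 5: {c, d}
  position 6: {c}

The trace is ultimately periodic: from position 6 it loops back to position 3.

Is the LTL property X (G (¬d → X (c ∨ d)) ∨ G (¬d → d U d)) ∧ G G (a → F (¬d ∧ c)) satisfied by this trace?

The position after 0 is 1; G (¬d → X (c ∨ d)) ∨ G (¬d → d U d) is false there.
G (a → F (¬d ∧ c)) holds at every position 0..6, and those are all positions ever visited, so G G (a → F (¬d ∧ c)) holds.
At position 0: X (G (¬d → X (c ∨ d)) ∨ G (¬d → d U d)) is false; G G (a → F (¬d ∧ c)) is true; so X (G (¬d → X (c ∨ d)) ∨ G (¬d → d U d)) ∧ G G (a → F (¬d ∧ c)) is false.

No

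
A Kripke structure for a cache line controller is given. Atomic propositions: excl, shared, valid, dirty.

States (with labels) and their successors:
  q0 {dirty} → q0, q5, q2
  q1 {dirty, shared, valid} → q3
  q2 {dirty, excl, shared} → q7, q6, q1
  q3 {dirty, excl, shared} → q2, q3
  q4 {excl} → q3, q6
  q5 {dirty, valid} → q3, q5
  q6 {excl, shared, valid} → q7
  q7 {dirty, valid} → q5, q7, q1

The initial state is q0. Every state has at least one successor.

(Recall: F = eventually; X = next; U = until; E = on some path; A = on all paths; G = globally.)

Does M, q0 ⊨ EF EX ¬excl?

Satisfied

States satisfying EX ¬excl: {q0, q2, q5, q6, q7}.
States satisfying EF EX ¬excl: {q0, q1, q2, q3, q4, q5, q6, q7}.
Some path from q0 reaches a state where EX ¬excl holds.
q0 ∈ Sat(EF EX ¬excl).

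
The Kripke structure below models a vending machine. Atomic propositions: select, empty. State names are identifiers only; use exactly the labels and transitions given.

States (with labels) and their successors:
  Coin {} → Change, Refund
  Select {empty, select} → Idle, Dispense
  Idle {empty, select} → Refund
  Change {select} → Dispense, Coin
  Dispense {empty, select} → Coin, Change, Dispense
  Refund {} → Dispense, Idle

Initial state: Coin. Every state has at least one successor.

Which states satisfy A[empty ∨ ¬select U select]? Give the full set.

{Coin, Select, Idle, Change, Dispense, Refund}

States satisfying empty ∨ ¬select: {Coin, Select, Idle, Dispense, Refund}.
States satisfying select: {Select, Idle, Change, Dispense}.
States satisfying A[empty ∨ ¬select U select]: {Coin, Select, Idle, Change, Dispense, Refund}.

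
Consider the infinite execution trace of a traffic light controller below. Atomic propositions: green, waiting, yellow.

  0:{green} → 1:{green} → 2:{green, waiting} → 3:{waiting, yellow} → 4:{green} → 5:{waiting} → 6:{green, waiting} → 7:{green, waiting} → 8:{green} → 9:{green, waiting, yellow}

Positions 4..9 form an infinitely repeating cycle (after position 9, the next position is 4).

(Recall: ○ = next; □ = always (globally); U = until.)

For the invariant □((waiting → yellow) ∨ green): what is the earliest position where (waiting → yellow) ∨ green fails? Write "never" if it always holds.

5

Check (waiting → yellow) ∨ green at each position in order: 0 ✓, 1 ✓, 2 ✓, 3 ✓, 4 ✓.
At position 5 the labels are {waiting}, so (waiting → yellow) ∨ green is false there. This is the first violation.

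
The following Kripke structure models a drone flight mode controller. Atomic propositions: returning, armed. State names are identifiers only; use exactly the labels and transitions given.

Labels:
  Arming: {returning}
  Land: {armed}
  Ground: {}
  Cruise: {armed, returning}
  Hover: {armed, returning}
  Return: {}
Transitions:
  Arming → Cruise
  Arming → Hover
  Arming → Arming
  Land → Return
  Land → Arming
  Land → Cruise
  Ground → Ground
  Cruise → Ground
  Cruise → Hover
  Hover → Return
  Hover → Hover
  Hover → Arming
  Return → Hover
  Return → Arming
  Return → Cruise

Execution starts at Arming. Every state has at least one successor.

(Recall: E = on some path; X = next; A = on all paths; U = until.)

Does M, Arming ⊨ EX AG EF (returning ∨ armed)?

Does not hold

States satisfying AG EF (returning ∨ armed): ∅.
States satisfying EX AG EF (returning ∨ armed): ∅.
No suitable path/successor from Arming witnesses the formula.
Arming ∉ Sat(EX AG EF (returning ∨ armed)).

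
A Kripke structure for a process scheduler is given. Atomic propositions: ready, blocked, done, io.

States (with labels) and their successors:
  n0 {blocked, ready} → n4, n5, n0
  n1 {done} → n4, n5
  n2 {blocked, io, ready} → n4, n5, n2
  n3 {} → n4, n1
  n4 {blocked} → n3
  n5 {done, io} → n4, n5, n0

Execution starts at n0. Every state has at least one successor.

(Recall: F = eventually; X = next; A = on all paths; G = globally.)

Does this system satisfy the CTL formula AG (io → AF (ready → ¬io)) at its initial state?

States satisfying io → AF (ready → ¬io): {n0, n1, n3, n4, n5}.
States satisfying AG (io → AF (ready → ¬io)): {n0, n1, n3, n4, n5}.
Every state reachable from n0 satisfies io → AF (ready → ¬io).
n0 ∈ Sat(AG (io → AF (ready → ¬io))).

Satisfied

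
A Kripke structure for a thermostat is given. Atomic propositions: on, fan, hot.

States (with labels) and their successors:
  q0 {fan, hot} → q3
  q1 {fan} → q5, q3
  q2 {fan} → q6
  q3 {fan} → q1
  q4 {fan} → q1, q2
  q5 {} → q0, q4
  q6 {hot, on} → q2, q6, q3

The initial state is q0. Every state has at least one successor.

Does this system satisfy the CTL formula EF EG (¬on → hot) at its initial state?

States satisfying EG (¬on → hot): {q6}.
States satisfying EF EG (¬on → hot): {q0, q1, q2, q3, q4, q5, q6}.
Some path from q0 reaches a state where EG (¬on → hot) holds.
q0 ∈ Sat(EF EG (¬on → hot)).

Holds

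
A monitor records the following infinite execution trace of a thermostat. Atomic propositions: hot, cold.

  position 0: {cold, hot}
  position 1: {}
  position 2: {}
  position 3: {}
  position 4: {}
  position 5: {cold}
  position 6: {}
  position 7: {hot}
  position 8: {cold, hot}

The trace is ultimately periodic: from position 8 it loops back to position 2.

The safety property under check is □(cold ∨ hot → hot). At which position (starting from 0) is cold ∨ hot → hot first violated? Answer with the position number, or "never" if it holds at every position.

5

Check cold ∨ hot → hot at each position in order: 0 ✓, 1 ✓, 2 ✓, 3 ✓, 4 ✓.
At position 5 the labels are {cold}, so cold ∨ hot → hot is false there. This is the first violation.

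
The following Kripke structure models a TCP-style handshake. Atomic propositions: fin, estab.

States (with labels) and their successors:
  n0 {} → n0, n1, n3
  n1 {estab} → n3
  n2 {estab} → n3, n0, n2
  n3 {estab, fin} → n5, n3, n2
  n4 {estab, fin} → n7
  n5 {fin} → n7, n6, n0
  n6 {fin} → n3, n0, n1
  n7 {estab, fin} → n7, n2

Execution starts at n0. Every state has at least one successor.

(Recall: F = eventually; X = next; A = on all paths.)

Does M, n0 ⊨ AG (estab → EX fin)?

States satisfying estab → EX fin: {n0, n1, n2, n3, n4, n5, n6, n7}.
States satisfying AG (estab → EX fin): {n0, n1, n2, n3, n4, n5, n6, n7}.
Every state reachable from n0 satisfies estab → EX fin.
n0 ∈ Sat(AG (estab → EX fin)).

Yes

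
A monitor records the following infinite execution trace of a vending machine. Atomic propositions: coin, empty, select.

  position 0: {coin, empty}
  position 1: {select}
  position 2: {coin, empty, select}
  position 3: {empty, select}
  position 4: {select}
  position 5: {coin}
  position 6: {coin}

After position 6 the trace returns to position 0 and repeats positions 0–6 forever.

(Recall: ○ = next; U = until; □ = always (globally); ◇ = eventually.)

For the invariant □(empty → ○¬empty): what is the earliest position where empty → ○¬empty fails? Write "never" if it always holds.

Check empty → ○¬empty at each position in order: 0 ✓, 1 ✓.
At position 2 the labels are {coin, empty, select} and the next position 3 has {empty, select}, so empty → ○¬empty is false there. This is the first violation.

2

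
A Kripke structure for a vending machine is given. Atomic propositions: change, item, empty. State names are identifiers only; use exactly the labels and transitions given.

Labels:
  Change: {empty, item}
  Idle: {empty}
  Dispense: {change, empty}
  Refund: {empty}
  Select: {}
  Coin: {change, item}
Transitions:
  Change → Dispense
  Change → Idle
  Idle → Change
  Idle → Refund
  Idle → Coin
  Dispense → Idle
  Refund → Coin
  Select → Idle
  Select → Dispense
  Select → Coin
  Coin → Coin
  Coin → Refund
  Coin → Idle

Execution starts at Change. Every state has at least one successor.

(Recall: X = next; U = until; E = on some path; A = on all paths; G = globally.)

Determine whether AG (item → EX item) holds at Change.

States satisfying item → EX item: {Idle, Dispense, Refund, Select, Coin}.
States satisfying AG (item → EX item): ∅.
Change is reachable from Change and violates item → EX item, so AG fails at Change.
Change ∉ Sat(AG (item → EX item)).

Does not hold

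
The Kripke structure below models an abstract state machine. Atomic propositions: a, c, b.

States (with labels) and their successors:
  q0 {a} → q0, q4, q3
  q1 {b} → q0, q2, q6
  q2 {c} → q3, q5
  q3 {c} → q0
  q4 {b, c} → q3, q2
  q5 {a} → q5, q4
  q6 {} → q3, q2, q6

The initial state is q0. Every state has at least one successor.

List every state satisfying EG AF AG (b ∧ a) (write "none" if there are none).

none

States satisfying AF AG (b ∧ a): ∅.
States satisfying EG AF AG (b ∧ a): ∅.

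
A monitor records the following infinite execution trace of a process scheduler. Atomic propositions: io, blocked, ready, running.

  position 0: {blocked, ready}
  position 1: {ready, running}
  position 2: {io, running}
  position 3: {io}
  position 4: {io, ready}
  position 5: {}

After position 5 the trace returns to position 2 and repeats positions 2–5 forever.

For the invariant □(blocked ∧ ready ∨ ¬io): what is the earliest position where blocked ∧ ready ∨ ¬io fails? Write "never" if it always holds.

2

Check blocked ∧ ready ∨ ¬io at each position in order: 0 ✓, 1 ✓.
At position 2 the labels are {io, running}, so blocked ∧ ready ∨ ¬io is false there. This is the first violation.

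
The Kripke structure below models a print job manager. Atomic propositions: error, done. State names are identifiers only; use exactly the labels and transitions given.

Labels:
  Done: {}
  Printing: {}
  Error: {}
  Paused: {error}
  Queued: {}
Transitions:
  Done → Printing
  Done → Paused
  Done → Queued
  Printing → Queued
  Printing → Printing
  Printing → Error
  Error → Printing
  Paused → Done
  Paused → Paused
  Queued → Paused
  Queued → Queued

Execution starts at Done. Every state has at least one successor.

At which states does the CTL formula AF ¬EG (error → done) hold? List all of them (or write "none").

{Paused}

States satisfying ¬EG (error → done): {Paused}.
States satisfying AF ¬EG (error → done): {Paused}.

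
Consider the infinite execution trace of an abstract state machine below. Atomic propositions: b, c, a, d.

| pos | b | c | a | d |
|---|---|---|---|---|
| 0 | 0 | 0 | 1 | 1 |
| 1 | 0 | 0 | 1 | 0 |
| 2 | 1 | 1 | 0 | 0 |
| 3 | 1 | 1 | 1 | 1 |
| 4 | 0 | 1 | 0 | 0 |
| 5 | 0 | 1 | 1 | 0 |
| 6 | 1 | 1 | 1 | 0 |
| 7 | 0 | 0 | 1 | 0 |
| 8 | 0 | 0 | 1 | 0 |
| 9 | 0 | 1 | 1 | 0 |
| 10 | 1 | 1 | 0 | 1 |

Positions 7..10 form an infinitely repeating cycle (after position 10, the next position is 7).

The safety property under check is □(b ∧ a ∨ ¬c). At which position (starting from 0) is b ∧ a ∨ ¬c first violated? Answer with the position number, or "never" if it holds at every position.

2

Check b ∧ a ∨ ¬c at each position in order: 0 ✓, 1 ✓.
At position 2 the labels are {b, c}, so b ∧ a ∨ ¬c is false there. This is the first violation.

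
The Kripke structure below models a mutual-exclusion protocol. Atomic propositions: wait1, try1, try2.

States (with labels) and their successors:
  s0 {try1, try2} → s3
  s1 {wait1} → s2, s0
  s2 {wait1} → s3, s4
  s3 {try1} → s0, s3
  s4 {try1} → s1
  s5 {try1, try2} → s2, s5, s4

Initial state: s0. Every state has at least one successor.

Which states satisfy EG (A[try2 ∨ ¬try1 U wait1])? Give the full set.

States satisfying A[try2 ∨ ¬try1 U wait1]: {s1, s2}.
States satisfying EG (A[try2 ∨ ¬try1 U wait1]): ∅.

none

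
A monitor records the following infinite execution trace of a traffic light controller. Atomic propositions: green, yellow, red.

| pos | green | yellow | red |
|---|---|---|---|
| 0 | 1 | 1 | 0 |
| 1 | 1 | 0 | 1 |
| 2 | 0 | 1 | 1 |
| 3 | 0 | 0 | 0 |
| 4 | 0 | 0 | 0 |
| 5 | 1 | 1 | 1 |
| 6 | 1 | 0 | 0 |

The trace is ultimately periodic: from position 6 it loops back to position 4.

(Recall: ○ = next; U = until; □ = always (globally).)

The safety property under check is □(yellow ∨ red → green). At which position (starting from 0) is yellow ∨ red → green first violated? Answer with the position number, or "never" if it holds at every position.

Check yellow ∨ red → green at each position in order: 0 ✓, 1 ✓.
At position 2 the labels are {red, yellow}, so yellow ∨ red → green is false there. This is the first violation.

2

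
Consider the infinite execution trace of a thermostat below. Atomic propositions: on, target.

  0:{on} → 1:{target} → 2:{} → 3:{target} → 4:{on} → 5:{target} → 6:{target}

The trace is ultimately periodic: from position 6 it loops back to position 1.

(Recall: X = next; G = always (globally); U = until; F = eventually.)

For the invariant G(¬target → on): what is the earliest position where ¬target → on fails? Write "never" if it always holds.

Check ¬target → on at each position in order: 0 ✓, 1 ✓.
At position 2 the labels are {}, so ¬target → on is false there. This is the first violation.

2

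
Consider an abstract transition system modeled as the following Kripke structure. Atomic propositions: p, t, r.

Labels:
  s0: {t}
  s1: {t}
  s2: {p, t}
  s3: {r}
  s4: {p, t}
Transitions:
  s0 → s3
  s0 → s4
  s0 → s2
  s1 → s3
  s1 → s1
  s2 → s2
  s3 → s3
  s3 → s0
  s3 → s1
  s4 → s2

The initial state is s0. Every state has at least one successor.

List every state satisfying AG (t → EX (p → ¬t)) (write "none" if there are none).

none

States satisfying t → EX (p → ¬t): {s0, s1, s3}.
States satisfying AG (t → EX (p → ¬t)): ∅.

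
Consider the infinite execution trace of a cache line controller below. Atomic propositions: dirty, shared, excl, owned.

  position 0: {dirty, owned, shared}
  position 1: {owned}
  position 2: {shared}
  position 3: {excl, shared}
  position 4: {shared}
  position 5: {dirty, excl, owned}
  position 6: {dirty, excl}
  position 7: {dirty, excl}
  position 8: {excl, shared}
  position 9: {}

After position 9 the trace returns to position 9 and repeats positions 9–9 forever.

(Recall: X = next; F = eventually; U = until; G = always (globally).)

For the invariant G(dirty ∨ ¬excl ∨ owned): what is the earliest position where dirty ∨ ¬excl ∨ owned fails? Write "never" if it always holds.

3

Check dirty ∨ ¬excl ∨ owned at each position in order: 0 ✓, 1 ✓, 2 ✓.
At position 3 the labels are {excl, shared}, so dirty ∨ ¬excl ∨ owned is false there. This is the first violation.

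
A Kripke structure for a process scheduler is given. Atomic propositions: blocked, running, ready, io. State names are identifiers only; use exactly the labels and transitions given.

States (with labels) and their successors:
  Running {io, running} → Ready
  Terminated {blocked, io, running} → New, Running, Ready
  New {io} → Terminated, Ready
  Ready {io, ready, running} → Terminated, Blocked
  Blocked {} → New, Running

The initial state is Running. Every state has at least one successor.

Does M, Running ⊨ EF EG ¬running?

Violated

States satisfying EG ¬running: ∅.
States satisfying EF EG ¬running: ∅.
No suitable path/successor from Running witnesses the formula.
Running ∉ Sat(EF EG ¬running).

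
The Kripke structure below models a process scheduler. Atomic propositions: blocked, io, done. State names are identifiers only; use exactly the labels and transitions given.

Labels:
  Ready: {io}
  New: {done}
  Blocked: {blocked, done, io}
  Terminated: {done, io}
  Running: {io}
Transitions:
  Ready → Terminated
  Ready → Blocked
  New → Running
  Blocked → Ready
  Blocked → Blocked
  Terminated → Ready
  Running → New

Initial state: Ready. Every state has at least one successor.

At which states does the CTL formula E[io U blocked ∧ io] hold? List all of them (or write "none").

{Ready, Blocked, Terminated}

States satisfying io: {Ready, Blocked, Terminated, Running}.
States satisfying blocked ∧ io: {Blocked}.
States satisfying E[io U blocked ∧ io]: {Ready, Blocked, Terminated}.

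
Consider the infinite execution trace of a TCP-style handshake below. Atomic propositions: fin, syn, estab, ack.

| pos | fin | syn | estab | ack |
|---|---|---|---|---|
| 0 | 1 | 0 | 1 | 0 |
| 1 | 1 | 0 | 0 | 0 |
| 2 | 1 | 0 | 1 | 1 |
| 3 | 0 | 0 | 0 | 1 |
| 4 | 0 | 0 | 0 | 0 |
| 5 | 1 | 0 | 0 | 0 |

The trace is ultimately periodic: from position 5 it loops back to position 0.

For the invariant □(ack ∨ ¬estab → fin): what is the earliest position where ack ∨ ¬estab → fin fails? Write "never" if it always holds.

Check ack ∨ ¬estab → fin at each position in order: 0 ✓, 1 ✓, 2 ✓.
At position 3 the labels are {ack}, so ack ∨ ¬estab → fin is false there. This is the first violation.

3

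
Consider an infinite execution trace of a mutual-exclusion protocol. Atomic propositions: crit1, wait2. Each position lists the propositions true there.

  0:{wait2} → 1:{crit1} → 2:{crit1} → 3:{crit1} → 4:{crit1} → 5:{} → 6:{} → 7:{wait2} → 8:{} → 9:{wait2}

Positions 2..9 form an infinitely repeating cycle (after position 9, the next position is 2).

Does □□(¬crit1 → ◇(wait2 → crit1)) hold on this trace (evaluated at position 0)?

Holds

□(¬crit1 → ◇(wait2 → crit1)) holds at every position 0..9, and those are all positions ever visited, so □□(¬crit1 → ◇(wait2 → crit1)) holds.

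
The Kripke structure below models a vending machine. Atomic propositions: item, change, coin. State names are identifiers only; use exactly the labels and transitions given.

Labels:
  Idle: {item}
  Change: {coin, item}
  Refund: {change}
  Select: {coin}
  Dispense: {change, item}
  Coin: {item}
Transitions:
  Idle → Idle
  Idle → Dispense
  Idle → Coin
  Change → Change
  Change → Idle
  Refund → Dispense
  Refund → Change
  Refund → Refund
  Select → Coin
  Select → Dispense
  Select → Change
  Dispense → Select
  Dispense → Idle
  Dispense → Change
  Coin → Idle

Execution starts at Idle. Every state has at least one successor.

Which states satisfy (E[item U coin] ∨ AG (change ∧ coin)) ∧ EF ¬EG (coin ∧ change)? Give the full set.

States satisfying item: {Idle, Change, Dispense, Coin}.
States satisfying coin: {Change, Select}.
States satisfying E[item U coin]: {Idle, Change, Select, Dispense, Coin}.
States satisfying change ∧ coin: ∅.
States satisfying AG (change ∧ coin): ∅.
States satisfying E[item U coin] ∨ AG (change ∧ coin): {Idle, Change, Select, Dispense, Coin}.
States satisfying ¬EG (coin ∧ change): {Idle, Change, Refund, Select, Dispense, Coin}.
States satisfying EF ¬EG (coin ∧ change): {Idle, Change, Refund, Select, Dispense, Coin}.
States satisfying (E[item U coin] ∨ AG (change ∧ coin)) ∧ EF ¬EG (coin ∧ change): {Idle, Change, Select, Dispense, Coin}.

{Idle, Change, Select, Dispense, Coin}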